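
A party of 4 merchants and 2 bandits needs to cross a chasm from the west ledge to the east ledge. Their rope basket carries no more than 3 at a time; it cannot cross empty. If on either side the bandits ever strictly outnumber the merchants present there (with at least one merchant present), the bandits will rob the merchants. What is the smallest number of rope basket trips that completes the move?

Counting alone: each trip to the east ledge takes at most 3 across and each return brings at least 1 back, so after t trips out (and t−1 returns) at most 3t − (t−1) of the 6 are across; that first reaches 6 at t = 3, so at least 5 crossings are needed.
The plan below uses exactly 5 crossings, so it is optimal:
1. 2 bandits → the east ledge.  (the west ledge: 4M 0B; the east ledge: 0M 2B)
2. 1 bandit ← the west ledge.  (the west ledge: 4M 1B; the east ledge: 0M 1B)
3. 2 merchants and 1 bandit → the east ledge.  (the west ledge: 2M 0B; the east ledge: 2M 2B)
4. 1 bandit ← the west ledge.  (the west ledge: 2M 1B; the east ledge: 2M 1B)
5. 2 merchants and 1 bandit → the east ledge.  (the west ledge: 0M 0B; the east ledge: 4M 2B)

5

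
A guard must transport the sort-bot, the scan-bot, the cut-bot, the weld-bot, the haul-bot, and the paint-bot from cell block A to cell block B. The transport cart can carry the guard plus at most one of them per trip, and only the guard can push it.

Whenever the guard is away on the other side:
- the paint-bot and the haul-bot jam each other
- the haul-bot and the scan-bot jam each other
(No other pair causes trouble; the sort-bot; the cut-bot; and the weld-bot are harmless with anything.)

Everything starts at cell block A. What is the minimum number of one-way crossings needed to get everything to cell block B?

13

Counting alone: the guard can take at most 1 across per trip to cell block B, so moving all 6 needs at least 6 loaded trips out, with a return between consecutive ones — at least 11 crossings.
The safety rule pushes this higher. Following every safe sequence of crossings, the most of the 6 that can be at cell block B as the transport cart arrives there on crossing 11 is 5 — never all 6.
So no plan with fewer than 13 crossings exists, and this one achieves 13:
1. Guard goes to cell block B with the haul-bot.  [cell block A: the cut-bot, the paint-bot, the scan-bot, the sort-bot, the weld-bot | cell block B: the haul-bot]
2. Guard goes back to cell block A alone.  [cell block A: the cut-bot, the paint-bot, the scan-bot, the sort-bot, the weld-bot | cell block B: the haul-bot]
3. Guard goes to cell block B with the sort-bot.  [cell block A: the cut-bot, the paint-bot, the scan-bot, the weld-bot | cell block B: the haul-bot, the sort-bot]
4. Guard goes back to cell block A alone.  [cell block A: the cut-bot, the paint-bot, the scan-bot, the weld-bot | cell block B: the haul-bot, the sort-bot]
5. Guard goes to cell block B with the scan-bot.  [cell block A: the cut-bot, the paint-bot, the weld-bot | cell block B: the haul-bot, the scan-bot, the sort-bot]
6. Guard goes back to cell block A with the haul-bot.  [cell block A: the cut-bot, the haul-bot, the paint-bot, the weld-bot | cell block B: the scan-bot, the sort-bot]
7. Guard goes to cell block B with the paint-bot.  [cell block A: the cut-bot, the haul-bot, the weld-bot | cell block B: the paint-bot, the scan-bot, the sort-bot]
8. Guard goes back to cell block A alone.  [cell block A: the cut-bot, the haul-bot, the weld-bot | cell block B: the paint-bot, the scan-bot, the sort-bot]
9. Guard goes to cell block B with the cut-bot.  [cell block A: the haul-bot, the weld-bot | cell block B: the cut-bot, the paint-bot, the scan-bot, the sort-bot]
10. Guard goes back to cell block A alone.  [cell block A: the haul-bot, the weld-bot | cell block B: the cut-bot, the paint-bot, the scan-bot, the sort-bot]
11. Guard goes to cell block B with the weld-bot.  [cell block A: the haul-bot | cell block B: the cut-bot, the paint-bot, the scan-bot, the sort-bot, the weld-bot]
12. Guard goes back to cell block A alone.  [cell block A: the haul-bot | cell block B: the cut-bot, the paint-bot, the scan-bot, the sort-bot, the weld-bot]
13. Guard goes to cell block B with the haul-bot.  [cell block A: — | cell block B: the cut-bot, the haul-bot, the paint-bot, the scan-bot, the sort-bot, the weld-bot]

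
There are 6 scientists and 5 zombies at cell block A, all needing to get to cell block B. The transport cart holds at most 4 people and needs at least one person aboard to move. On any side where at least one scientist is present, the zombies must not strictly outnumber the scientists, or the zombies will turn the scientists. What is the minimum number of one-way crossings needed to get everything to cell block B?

7

Counting alone: each trip to cell block B takes at most 4 across and each return brings at least 1 back, so after t trips out (and t−1 returns) at most 4t − (t−1) of the 11 are across; that first reaches 11 at t = 4, so at least 7 crossings are needed.
The plan below uses exactly 7 crossings, so it is optimal:
1. 2 zombies → cell block B.  (cell block A: 6S 3Z; cell block B: 0S 2Z)
2. 1 zombie ← cell block A.  (cell block A: 6S 4Z; cell block B: 0S 1Z)
3. 4 zombies → cell block B.  (cell block A: 6S 0Z; cell block B: 0S 5Z)
4. 1 zombie ← cell block A.  (cell block A: 6S 1Z; cell block B: 0S 4Z)
5. 4 scientists → cell block B.  (cell block A: 2S 1Z; cell block B: 4S 4Z)
6. 1 zombie ← cell block A.  (cell block A: 2S 2Z; cell block B: 4S 3Z)
7. 2 scientists and 2 zombies → cell block B.  (cell block A: 0S 0Z; cell block B: 6S 5Z)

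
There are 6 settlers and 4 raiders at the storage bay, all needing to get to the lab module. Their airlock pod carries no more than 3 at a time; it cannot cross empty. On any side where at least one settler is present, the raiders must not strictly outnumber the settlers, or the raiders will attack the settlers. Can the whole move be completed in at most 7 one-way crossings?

Counting alone: each trip to the lab module takes at most 3 across and each return brings at least 1 back, so after t trips out (and t−1 returns) at most 3t − (t−1) of the 10 are across; that first reaches 10 at t = 5, so at least 9 crossings are needed.
Since 7 < 9, 7 crossings cannot be enough. (The shortest complete plan in fact takes 9:)
1. 2 raiders → the lab module.  (the storage bay: 6S 2R; the lab module: 0S 2R)
2. 1 raider ← the storage bay.  (the storage bay: 6S 3R; the lab module: 0S 1R)
3. 3 raiders → the lab module.  (the storage bay: 6S 0R; the lab module: 0S 4R)
4. 1 raider ← the storage bay.  (the storage bay: 6S 1R; the lab module: 0S 3R)
5. 3 settlers → the lab module.  (the storage bay: 3S 1R; the lab module: 3S 3R)
6. 1 raider ← the storage bay.  (the storage bay: 3S 2R; the lab module: 3S 2R)
7. 1 settler and 2 raiders → the lab module.  (the storage bay: 2S 0R; the lab module: 4S 4R)
8. 1 raider ← the storage bay.  (the storage bay: 2S 1R; the lab module: 4S 3R)
9. 2 settlers and 1 raider → the lab module.  (the storage bay: 0S 0R; the lab module: 6S 4R)

No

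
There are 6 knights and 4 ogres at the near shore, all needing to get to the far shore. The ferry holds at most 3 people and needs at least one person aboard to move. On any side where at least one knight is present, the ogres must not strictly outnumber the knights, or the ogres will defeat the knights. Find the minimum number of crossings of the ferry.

Counting alone: each trip to the far shore takes at most 3 across and each return brings at least 1 back, so after t trips out (and t−1 returns) at most 3t − (t−1) of the 10 are across; that first reaches 10 at t = 5, so at least 9 crossings are needed.
The plan below uses exactly 9 crossings, so it is optimal:
1. 2 ogres → the far shore.  (the near shore: 6K 2O; the far shore: 0K 2O)
2. 1 ogre ← the near shore.  (the near shore: 6K 3O; the far shore: 0K 1O)
3. 3 ogres → the far shore.  (the near shore: 6K 0O; the far shore: 0K 4O)
4. 1 ogre ← the near shore.  (the near shore: 6K 1O; the far shore: 0K 3O)
5. 3 knights → the far shore.  (the near shore: 3K 1O; the far shore: 3K 3O)
6. 1 ogre ← the near shore.  (the near shore: 3K 2O; the far shore: 3K 2O)
7. 1 knight and 2 ogres → the far shore.  (the near shore: 2K 0O; the far shore: 4K 4O)
8. 1 ogre ← the near shore.  (the near shore: 2K 1O; the far shore: 4K 3O)
9. 2 knights and 1 ogre → the far shore.  (the near shore: 0K 0O; the far shore: 6K 4O)

9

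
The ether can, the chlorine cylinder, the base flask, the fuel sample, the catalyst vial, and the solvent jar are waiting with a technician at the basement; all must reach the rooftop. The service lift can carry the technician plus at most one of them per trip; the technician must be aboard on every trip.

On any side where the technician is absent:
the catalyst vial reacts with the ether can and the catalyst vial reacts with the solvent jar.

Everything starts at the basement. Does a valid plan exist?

1. Technician goes to the rooftop with the catalyst vial.  [the basement: the base flask, the chlorine cylinder, the ether can, the fuel sample, the solvent jar | the rooftop: the catalyst vial]
2. Technician goes back to the basement alone.  [the basement: the base flask, the chlorine cylinder, the ether can, the fuel sample, the solvent jar | the rooftop: the catalyst vial]
3. Technician goes to the rooftop with the ether can.  [the basement: the base flask, the chlorine cylinder, the fuel sample, the solvent jar | the rooftop: the catalyst vial, the ether can]
4. Technician goes back to the basement with the catalyst vial.  [the basement: the base flask, the catalyst vial, the chlorine cylinder, the fuel sample, the solvent jar | the rooftop: the ether can]
5. Technician goes to the rooftop with the solvent jar.  [the basement: the base flask, the catalyst vial, the chlorine cylinder, the fuel sample | the rooftop: the ether can, the solvent jar]
6. Technician goes back to the basement alone.  [the basement: the base flask, the catalyst vial, the chlorine cylinder, the fuel sample | the rooftop: the ether can, the solvent jar]
7. Technician goes to the rooftop with the chlorine cylinder.  [the basement: the base flask, the catalyst vial, the fuel sample | the rooftop: the chlorine cylinder, the ether can, the solvent jar]
8. Technician goes back to the basement alone.  [the basement: the base flask, the catalyst vial, the fuel sample | the rooftop: the chlorine cylinder, the ether can, the solvent jar]
9. Technician goes to the rooftop with the base flask.  [the basement: the catalyst vial, the fuel sample | the rooftop: the base flask, the chlorine cylinder, the ether can, the solvent jar]
10. Technician goes back to the basement alone.  [the basement: the catalyst vial, the fuel sample | the rooftop: the base flask, the chlorine cylinder, the ether can, the solvent jar]
11. Technician goes to the rooftop with the fuel sample.  [the basement: the catalyst vial | the rooftop: the base flask, the chlorine cylinder, the ether can, the fuel sample, the solvent jar]
12. Technician goes back to the basement alone.  [the basement: the catalyst vial | the rooftop: the base flask, the chlorine cylinder, the ether can, the fuel sample, the solvent jar]
13. Technician goes to the rooftop with the catalyst vial.  [the basement: — | the rooftop: the base flask, the catalyst vial, the chlorine cylinder, the ether can, the fuel sample, the solvent jar]

Yes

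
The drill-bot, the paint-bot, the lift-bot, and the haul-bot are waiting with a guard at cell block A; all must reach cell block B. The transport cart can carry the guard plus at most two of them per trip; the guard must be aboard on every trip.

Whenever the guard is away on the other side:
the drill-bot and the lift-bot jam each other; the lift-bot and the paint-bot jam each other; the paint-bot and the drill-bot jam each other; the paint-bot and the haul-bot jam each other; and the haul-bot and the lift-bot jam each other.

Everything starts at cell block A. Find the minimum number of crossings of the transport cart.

Counting alone: the guard can take at most 2 across per trip to cell block B, so moving all 4 needs at least 2 loaded trips out, with a return between consecutive ones — at least 3 crossings.
The safety rule pushes this higher. Following every safe sequence of crossings, the most of the 4 that can be at cell block B as the transport cart arrives there on crossing 3 is 3 — never all 4.
So no plan with fewer than 5 crossings exists, and this one achieves 5:
1. Guard goes to cell block B with the lift-bot and the paint-bot.  [cell block A: the drill-bot, the haul-bot | cell block B: the lift-bot, the paint-bot]
2. Guard goes back to cell block A with the paint-bot.  [cell block A: the drill-bot, the haul-bot, the paint-bot | cell block B: the lift-bot]
3. Guard goes to cell block B with the drill-bot and the haul-bot.  [cell block A: the paint-bot | cell block B: the drill-bot, the haul-bot, the lift-bot]
4. Guard goes back to cell block A with the lift-bot.  [cell block A: the lift-bot, the paint-bot | cell block B: the drill-bot, the haul-bot]
5. Guard goes to cell block B with the lift-bot and the paint-bot.  [cell block A: — | cell block B: the drill-bot, the haul-bot, the lift-bot, the paint-bot]

5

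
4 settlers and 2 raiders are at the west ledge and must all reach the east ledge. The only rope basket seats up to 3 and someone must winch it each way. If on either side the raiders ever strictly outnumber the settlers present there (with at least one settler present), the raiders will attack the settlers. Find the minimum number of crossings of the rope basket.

Counting alone: each trip to the east ledge takes at most 3 across and each return brings at least 1 back, so after t trips out (and t−1 returns) at most 3t − (t−1) of the 6 are across; that first reaches 6 at t = 3, so at least 5 crossings are needed.
The plan below uses exactly 5 crossings, so it is optimal:
1. 2 raiders → the east ledge.  (the west ledge: 4S 0R; the east ledge: 0S 2R)
2. 1 raider ← the west ledge.  (the west ledge: 4S 1R; the east ledge: 0S 1R)
3. 2 settlers and 1 raider → the east ledge.  (the west ledge: 2S 0R; the east ledge: 2S 2R)
4. 1 raider ← the west ledge.  (the west ledge: 2S 1R; the east ledge: 2S 1R)
5. 2 settlers and 1 raider → the east ledge.  (the west ledge: 0S 0R; the east ledge: 4S 2R)

5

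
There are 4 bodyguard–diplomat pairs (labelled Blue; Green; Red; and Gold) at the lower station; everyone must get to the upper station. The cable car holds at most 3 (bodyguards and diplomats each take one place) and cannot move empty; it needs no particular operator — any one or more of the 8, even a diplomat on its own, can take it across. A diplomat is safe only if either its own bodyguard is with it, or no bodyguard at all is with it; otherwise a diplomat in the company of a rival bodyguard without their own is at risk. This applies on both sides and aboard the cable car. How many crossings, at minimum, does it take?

Counting alone: each trip to the upper station takes at most 3 across and each return brings at least 1 back, so after t trips out (and t−1 returns) at most 3t − (t−1) of the 8 are across; that first reaches 8 at t = 4, so at least 7 crossings are needed.
The safety rule pushes this higher. Following every safe sequence of crossings, the most of the 8 that can be at the upper station as the cable car arrives there on crossing 7 is 7 — never all 8.
So no plan with fewer than 9 crossings exists, and this one achieves 9:
1. bodyguard Blue and diplomat Blue cross → the upper station.
2. bodyguard Blue crosses ← the lower station.
3. bodyguard Blue, bodyguard Green, and diplomat Green cross → the upper station.
4. bodyguard Blue and diplomat Blue cross ← the lower station.
5. bodyguard Blue, bodyguard Gold, and bodyguard Red cross → the upper station.
6. diplomat Green crosses ← the lower station.
7. diplomat Blue and diplomat Green cross → the upper station.
8. diplomat Blue crosses ← the lower station.
9. diplomat Blue, diplomat Gold, and diplomat Red cross → the upper station.

9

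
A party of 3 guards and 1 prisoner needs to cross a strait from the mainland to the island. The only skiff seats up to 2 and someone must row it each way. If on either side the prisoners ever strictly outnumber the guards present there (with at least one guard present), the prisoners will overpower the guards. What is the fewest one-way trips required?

Counting alone: each trip to the island takes at most 2 across and each return brings at least 1 back, so after t trips out (and t−1 returns) at most 2t − (t−1) of the 4 are across; that first reaches 4 at t = 3, so at least 5 crossings are needed.
The plan below uses exactly 5 crossings, so it is optimal:
1. 1 guard and 1 prisoner → the island.  (the mainland: 2G 0P; the island: 1G 1P)
2. 1 prisoner ← the mainland.  (the mainland: 2G 1P; the island: 1G 0P)
3. 1 guard and 1 prisoner → the island.  (the mainland: 1G 0P; the island: 2G 1P)
4. 1 prisoner ← the mainland.  (the mainland: 1G 1P; the island: 2G 0P)
5. 1 guard and 1 prisoner → the island.  (the mainland: 0G 0P; the island: 3G 1P)

5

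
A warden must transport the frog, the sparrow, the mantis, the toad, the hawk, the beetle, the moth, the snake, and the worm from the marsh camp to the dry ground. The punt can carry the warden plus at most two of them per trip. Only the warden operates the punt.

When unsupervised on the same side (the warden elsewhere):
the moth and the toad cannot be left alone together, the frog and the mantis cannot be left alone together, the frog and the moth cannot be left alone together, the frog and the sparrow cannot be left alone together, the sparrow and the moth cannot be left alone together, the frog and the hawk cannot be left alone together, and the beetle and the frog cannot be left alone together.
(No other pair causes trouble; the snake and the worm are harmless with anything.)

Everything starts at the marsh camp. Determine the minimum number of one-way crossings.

15

Counting alone: the warden can take at most 2 across per trip to the dry ground, so moving all 9 needs at least 5 loaded trips out, with a return between consecutive ones — at least 9 crossings.
The safety rule pushes this higher. Following every safe sequence of crossings, the most of the 9 that can be at the dry ground as the punt arrives there on crossings 9, 11, 13 is 6, 7, 8 respectively — never all 9.
So no plan with fewer than 15 crossings exists, and this one achieves 15:
1. Warden goes to the dry ground with the frog and the moth.
2. Warden goes back to the marsh camp with the frog.
3. Warden goes to the dry ground with the frog and the mantis.
4. Warden goes back to the marsh camp with the frog.
5. Warden goes to the dry ground with the frog and the hawk.
6. Warden goes back to the marsh camp with the frog.
7. Warden goes to the dry ground with the beetle and the frog.
8. Warden goes back to the marsh camp with the frog.
9. Warden goes to the dry ground with the frog and the snake.
10. Warden goes back to the marsh camp with the frog.
11. Warden goes to the dry ground with the frog and the worm.
12. Warden goes back to the marsh camp with the frog.
13. Warden goes to the dry ground with the sparrow and the toad.
14. Warden goes back to the marsh camp with the moth.
15. Warden goes to the dry ground with the frog and the moth.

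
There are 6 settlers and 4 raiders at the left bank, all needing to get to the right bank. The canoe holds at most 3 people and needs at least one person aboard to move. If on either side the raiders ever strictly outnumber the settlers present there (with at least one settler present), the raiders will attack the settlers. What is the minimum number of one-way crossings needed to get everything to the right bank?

Counting alone: each trip to the right bank takes at most 3 across and each return brings at least 1 back, so after t trips out (and t−1 returns) at most 3t − (t−1) of the 10 are across; that first reaches 10 at t = 5, so at least 9 crossings are needed.
The plan below uses exactly 9 crossings, so it is optimal:
1. 2 raiders → the right bank.  (the left bank: 6S 2R; the right bank: 0S 2R)
2. 1 raider ← the left bank.  (the left bank: 6S 3R; the right bank: 0S 1R)
3. 3 raiders → the right bank.  (the left bank: 6S 0R; the right bank: 0S 4R)
4. 1 raider ← the left bank.  (the left bank: 6S 1R; the right bank: 0S 3R)
5. 3 settlers → the right bank.  (the left bank: 3S 1R; the right bank: 3S 3R)
6. 1 raider ← the left bank.  (the left bank: 3S 2R; the right bank: 3S 2R)
7. 1 settler and 2 raiders → the right bank.  (the left bank: 2S 0R; the right bank: 4S 4R)
8. 1 raider ← the left bank.  (the left bank: 2S 1R; the right bank: 4S 3R)
9. 2 settlers and 1 raider → the right bank.  (the left bank: 0S 0R; the right bank: 6S 4R)

9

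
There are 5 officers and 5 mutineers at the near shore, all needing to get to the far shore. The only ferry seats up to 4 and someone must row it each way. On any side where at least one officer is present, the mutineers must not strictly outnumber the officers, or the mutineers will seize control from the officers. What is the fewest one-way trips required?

7

Counting alone: each trip to the far shore takes at most 4 across and each return brings at least 1 back, so after t trips out (and t−1 returns) at most 4t − (t−1) of the 10 are across; that first reaches 10 at t = 3, so at least 5 crossings are needed.
The safety rule pushes this higher. Following every safe sequence of crossings, the most of the 10 that can be at the far shore as the ferry arrives there on crossing 5 is 9 — never all 10.
So no plan with fewer than 7 crossings exists, and this one achieves 7:
1. 2 mutineers → the far shore.  (the near shore: 5O 3M; the far shore: 0O 2M)
2. 1 mutineer ← the near shore.  (the near shore: 5O 4M; the far shore: 0O 1M)
3. 4 mutineers → the far shore.  (the near shore: 5O 0M; the far shore: 0O 5M)
4. 1 mutineer ← the near shore.  (the near shore: 5O 1M; the far shore: 0O 4M)
5. 4 officers → the far shore.  (the near shore: 1O 1M; the far shore: 4O 4M)
6. 1 officer and 1 mutineer ← the near shore.  (the near shore: 2O 2M; the far shore: 3O 3M)
7. 2 officers and 2 mutineers → the far shore.  (the near shore: 0O 0M; the far shore: 5O 5M)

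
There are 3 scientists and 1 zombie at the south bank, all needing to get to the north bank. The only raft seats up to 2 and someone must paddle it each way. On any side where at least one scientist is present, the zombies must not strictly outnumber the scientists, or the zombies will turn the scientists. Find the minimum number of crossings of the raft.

Counting alone: each trip to the north bank takes at most 2 across and each return brings at least 1 back, so after t trips out (and t−1 returns) at most 2t − (t−1) of the 4 are across; that first reaches 4 at t = 3, so at least 5 crossings are needed.
The plan below uses exactly 5 crossings, so it is optimal:
1. 1 scientist and 1 zombie → the north bank.  (the south bank: 2S 0Z; the north bank: 1S 1Z)
2. 1 zombie ← the south bank.  (the south bank: 2S 1Z; the north bank: 1S 0Z)
3. 1 scientist and 1 zombie → the north bank.  (the south bank: 1S 0Z; the north bank: 2S 1Z)
4. 1 zombie ← the south bank.  (the south bank: 1S 1Z; the north bank: 2S 0Z)
5. 1 scientist and 1 zombie → the north bank.  (the south bank: 0S 0Z; the north bank: 3S 1Z)

5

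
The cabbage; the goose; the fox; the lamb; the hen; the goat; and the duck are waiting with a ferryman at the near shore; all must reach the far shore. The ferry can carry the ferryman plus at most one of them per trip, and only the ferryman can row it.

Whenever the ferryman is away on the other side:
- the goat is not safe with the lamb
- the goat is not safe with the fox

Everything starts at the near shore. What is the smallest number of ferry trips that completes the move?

15

Counting alone: the ferryman can take at most 1 across per trip to the far shore, so moving all 7 needs at least 7 loaded trips out, with a return between consecutive ones — at least 13 crossings.
The safety rule pushes this higher. Following every safe sequence of crossings, the most of the 7 that can be at the far shore as the ferry arrives there on crossing 13 is 6 — never all 7.
So no plan with fewer than 15 crossings exists, and this one achieves 15:
1. Ferryman goes to the far shore with the goat.
2. Ferryman goes back to the near shore alone.
3. Ferryman goes to the far shore with the cabbage.
4. Ferryman goes back to the near shore alone.
5. Ferryman goes to the far shore with the goose.
6. Ferryman goes back to the near shore alone.
7. Ferryman goes to the far shore with the fox.
8. Ferryman goes back to the near shore with the goat.
9. Ferryman goes to the far shore with the lamb.
10. Ferryman goes back to the near shore alone.
11. Ferryman goes to the far shore with the hen.
12. Ferryman goes back to the near shore alone.
13. Ferryman goes to the far shore with the duck.
14. Ferryman goes back to the near shore alone.
15. Ferryman goes to the far shore with the goat.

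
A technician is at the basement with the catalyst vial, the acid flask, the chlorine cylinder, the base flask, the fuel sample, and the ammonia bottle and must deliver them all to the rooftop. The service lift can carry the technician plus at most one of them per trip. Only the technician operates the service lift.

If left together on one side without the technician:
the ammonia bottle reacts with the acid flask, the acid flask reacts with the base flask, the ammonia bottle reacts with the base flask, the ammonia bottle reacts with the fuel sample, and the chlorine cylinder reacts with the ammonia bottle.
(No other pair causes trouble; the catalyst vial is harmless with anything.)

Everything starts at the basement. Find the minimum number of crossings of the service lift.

impossible

Whatever the first load, the items left behind include a forbidden pair without the technician. No opening move is safe, so no plan exists.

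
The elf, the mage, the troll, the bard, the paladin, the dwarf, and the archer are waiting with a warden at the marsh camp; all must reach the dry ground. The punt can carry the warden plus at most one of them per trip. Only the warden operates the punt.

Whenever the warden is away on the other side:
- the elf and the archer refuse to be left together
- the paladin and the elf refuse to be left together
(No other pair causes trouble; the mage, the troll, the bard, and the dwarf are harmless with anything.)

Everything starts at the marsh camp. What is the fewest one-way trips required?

15

Counting alone: the warden can take at most 1 across per trip to the dry ground, so moving all 7 needs at least 7 loaded trips out, with a return between consecutive ones — at least 13 crossings.
The safety rule pushes this higher. Following every safe sequence of crossings, the most of the 7 that can be at the dry ground as the punt arrives there on crossing 13 is 6 — never all 7.
So no plan with fewer than 15 crossings exists, and this one achieves 15:
1. Warden goes to the dry ground with the elf.
2. Warden goes back to the marsh camp alone.
3. Warden goes to the dry ground with the mage.
4. Warden goes back to the marsh camp alone.
5. Warden goes to the dry ground with the troll.
6. Warden goes back to the marsh camp alone.
7. Warden goes to the dry ground with the bard.
8. Warden goes back to the marsh camp alone.
9. Warden goes to the dry ground with the paladin.
10. Warden goes back to the marsh camp with the elf.
11. Warden goes to the dry ground with the archer.
12. Warden goes back to the marsh camp alone.
13. Warden goes to the dry ground with the dwarf.
14. Warden goes back to the marsh camp alone.
15. Warden goes to the dry ground with the elf.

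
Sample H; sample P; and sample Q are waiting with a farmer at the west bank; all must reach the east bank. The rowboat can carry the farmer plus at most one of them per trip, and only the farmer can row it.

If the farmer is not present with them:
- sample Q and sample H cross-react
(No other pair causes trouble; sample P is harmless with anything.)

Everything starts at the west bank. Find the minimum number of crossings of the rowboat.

Counting alone: the farmer can take at most 1 across per trip to the east bank, so moving all 3 needs at least 3 loaded trips out, with a return between consecutive ones — at least 5 crossings.
The plan below uses exactly 5 crossings, so it is optimal:
1. Farmer goes to the east bank with sample H.
2. Farmer goes back to the west bank alone.
3. Farmer goes to the east bank with sample P.
4. Farmer goes back to the west bank alone.
5. Farmer goes to the east bank with sample Q.

5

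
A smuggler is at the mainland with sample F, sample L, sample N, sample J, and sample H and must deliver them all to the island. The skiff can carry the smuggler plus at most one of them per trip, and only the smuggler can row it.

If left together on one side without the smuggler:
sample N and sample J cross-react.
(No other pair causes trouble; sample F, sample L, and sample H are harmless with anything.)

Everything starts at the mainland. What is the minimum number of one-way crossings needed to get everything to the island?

9

Counting alone: the smuggler can take at most 1 across per trip to the island, so moving all 5 needs at least 5 loaded trips out, with a return between consecutive ones — at least 9 crossings.
The plan below uses exactly 9 crossings, so it is optimal:
1. Smuggler goes to the island with sample N.  [the mainland: sample F, sample H, sample J, sample L | the island: sample N]
2. Smuggler goes back to the mainland alone.  [the mainland: sample F, sample H, sample J, sample L | the island: sample N]
3. Smuggler goes to the island with sample F.  [the mainland: sample H, sample J, sample L | the island: sample F, sample N]
4. Smuggler goes back to the mainland alone.  [the mainland: sample H, sample J, sample L | the island: sample F, sample N]
5. Smuggler goes to the island with sample L.  [the mainland: sample H, sample J | the island: sample F, sample L, sample N]
6. Smuggler goes back to the mainland alone.  [the mainland: sample H, sample J | the island: sample F, sample L, sample N]
7. Smuggler goes to the island with sample H.  [the mainland: sample J | the island: sample F, sample H, sample L, sample N]
8. Smuggler goes back to the mainland alone.  [the mainland: sample J | the island: sample F, sample H, sample L, sample N]
9. Smuggler goes to the island with sample J.  [the mainland: — | the island: sample F, sample H, sample J, sample L, sample N]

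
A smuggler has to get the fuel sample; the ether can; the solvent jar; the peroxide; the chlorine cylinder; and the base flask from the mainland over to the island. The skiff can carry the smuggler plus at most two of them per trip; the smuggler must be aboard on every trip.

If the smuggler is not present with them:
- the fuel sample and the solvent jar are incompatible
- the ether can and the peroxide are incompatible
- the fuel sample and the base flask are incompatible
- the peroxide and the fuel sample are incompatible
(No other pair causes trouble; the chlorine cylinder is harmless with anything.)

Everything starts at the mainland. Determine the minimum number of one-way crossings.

Counting alone: the smuggler can take at most 2 across per trip to the island, so moving all 6 needs at least 3 loaded trips out, with a return between consecutive ones — at least 5 crossings.
The safety rule pushes this higher. Following every safe sequence of crossings, the most of the 6 that can be at the island as the skiff arrives there on crossing 5 is 5 — never all 6.
So no plan with fewer than 7 crossings exists, and this one achieves 7:
1. Smuggler goes to the island with the ether can and the fuel sample.
2. Smuggler goes back to the mainland alone.
3. Smuggler goes to the island with the chlorine cylinder.
4. Smuggler goes back to the mainland alone.
5. Smuggler goes to the island with the base flask and the solvent jar.
6. Smuggler goes back to the mainland with the fuel sample.
7. Smuggler goes to the island with the fuel sample and the peroxide.

7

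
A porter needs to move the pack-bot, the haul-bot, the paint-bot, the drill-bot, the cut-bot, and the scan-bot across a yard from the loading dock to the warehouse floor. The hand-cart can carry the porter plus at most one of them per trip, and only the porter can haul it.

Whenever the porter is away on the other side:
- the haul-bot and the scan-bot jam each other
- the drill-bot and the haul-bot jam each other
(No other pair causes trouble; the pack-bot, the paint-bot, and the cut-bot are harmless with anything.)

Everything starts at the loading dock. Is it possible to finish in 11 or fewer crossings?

No

Counting alone: the porter can take at most 1 across per trip to the warehouse floor, so moving all 6 needs at least 6 loaded trips out, with a return between consecutive ones — at least 11 crossings.
The safety rule pushes this higher. Following every safe sequence of crossings, the most of the 6 that can be at the warehouse floor as the hand-cart arrives there on crossing 11 is 5 — never all 6.
So the move cannot be finished within 11 crossings. (The shortest complete plan takes 13:)
1. Porter goes to the warehouse floor with the haul-bot.  [the loading dock: the cut-bot, the drill-bot, the pack-bot, the paint-bot, the scan-bot | the warehouse floor: the haul-bot]
2. Porter goes back to the loading dock alone.  [the loading dock: the cut-bot, the drill-bot, the pack-bot, the paint-bot, the scan-bot | the warehouse floor: the haul-bot]
3. Porter goes to the warehouse floor with the pack-bot.  [the loading dock: the cut-bot, the drill-bot, the paint-bot, the scan-bot | the warehouse floor: the haul-bot, the pack-bot]
4. Porter goes back to the loading dock alone.  [the loading dock: the cut-bot, the drill-bot, the paint-bot, the scan-bot | the warehouse floor: the haul-bot, the pack-bot]
5. Porter goes to the warehouse floor with the paint-bot.  [the loading dock: the cut-bot, the drill-bot, the scan-bot | the warehouse floor: the haul-bot, the pack-bot, the paint-bot]
6. Porter goes back to the loading dock alone.  [the loading dock: the cut-bot, the drill-bot, the scan-bot | the warehouse floor: the haul-bot, the pack-bot, the paint-bot]
7. Porter goes to the warehouse floor with the drill-bot.  [the loading dock: the cut-bot, the scan-bot | the warehouse floor: the drill-bot, the haul-bot, the pack-bot, the paint-bot]
8. Porter goes back to the loading dock with the haul-bot.  [the loading dock: the cut-bot, the haul-bot, the scan-bot | the warehouse floor: the drill-bot, the pack-bot, the paint-bot]
9. Porter goes to the warehouse floor with the scan-bot.  [the loading dock: the cut-bot, the haul-bot | the warehouse floor: the drill-bot, the pack-bot, the paint-bot, the scan-bot]
10. Porter goes back to the loading dock alone.  [the loading dock: the cut-bot, the haul-bot | the warehouse floor: the drill-bot, the pack-bot, the paint-bot, the scan-bot]
11. Porter goes to the warehouse floor with the cut-bot.  [the loading dock: the haul-bot | the warehouse floor: the cut-bot, the drill-bot, the pack-bot, the paint-bot, the scan-bot]
12. Porter goes back to the loading dock alone.  [the loading dock: the haul-bot | the warehouse floor: the cut-bot, the drill-bot, the pack-bot, the paint-bot, the scan-bot]
13. Porter goes to the warehouse floor with the haul-bot.  [the loading dock: — | the warehouse floor: the cut-bot, the drill-bot, the haul-bot, the pack-bot, the paint-bot, the scan-bot]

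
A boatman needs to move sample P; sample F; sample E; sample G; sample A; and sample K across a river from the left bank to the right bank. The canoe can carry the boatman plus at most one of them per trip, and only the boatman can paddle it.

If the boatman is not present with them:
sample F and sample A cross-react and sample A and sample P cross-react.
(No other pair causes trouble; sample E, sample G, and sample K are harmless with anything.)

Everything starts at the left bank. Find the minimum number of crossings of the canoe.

13

Counting alone: the boatman can take at most 1 across per trip to the right bank, so moving all 6 needs at least 6 loaded trips out, with a return between consecutive ones — at least 11 crossings.
The safety rule pushes this higher. Following every safe sequence of crossings, the most of the 6 that can be at the right bank as the canoe arrives there on crossing 11 is 5 — never all 6.
So no plan with fewer than 13 crossings exists, and this one achieves 13:
1. Boatman goes to the right bank with sample A.  [the left bank: sample E, sample F, sample G, sample K, sample P | the right bank: sample A]
2. Boatman goes back to the left bank alone.  [the left bank: sample E, sample F, sample G, sample K, sample P | the right bank: sample A]
3. Boatman goes to the right bank with sample P.  [the left bank: sample E, sample F, sample G, sample K | the right bank: sample A, sample P]
4. Boatman goes back to the left bank with sample A.  [the left bank: sample A, sample E, sample F, sample G, sample K | the right bank: sample P]
5. Boatman goes to the right bank with sample F.  [the left bank: sample A, sample E, sample G, sample K | the right bank: sample F, sample P]
6. Boatman goes back to the left bank alone.  [the left bank: sample A, sample E, sample G, sample K | the right bank: sample F, sample P]
7. Boatman goes to the right bank with sample E.  [the left bank: sample A, sample G, sample K | the right bank: sample E, sample F, sample P]
8. Boatman goes back to the left bank alone.  [the left bank: sample A, sample G, sample K | the right bank: sample E, sample F, sample P]
9. Boatman goes to the right bank with sample G.  [the left bank: sample A, sample K | the right bank: sample E, sample F, sample G, sample P]
10. Boatman goes back to the left bank alone.  [the left bank: sample A, sample K | the right bank: sample E, sample F, sample G, sample P]
11. Boatman goes to the right bank with sample K.  [the left bank: sample A | the right bank: sample E, sample F, sample G, sample K, sample P]
12. Boatman goes back to the left bank alone.  [the left bank: sample A | the right bank: sample E, sample F, sample G, sample K, sample P]
13. Boatman goes to the right bank with sample A.  [the left bank: — | the right bank: sample A, sample E, sample F, sample G, sample K, sample P]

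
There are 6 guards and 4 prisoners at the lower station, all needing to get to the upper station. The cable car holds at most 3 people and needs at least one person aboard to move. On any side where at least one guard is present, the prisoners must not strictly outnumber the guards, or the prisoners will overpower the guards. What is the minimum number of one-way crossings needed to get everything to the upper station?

9

Counting alone: each trip to the upper station takes at most 3 across and each return brings at least 1 back, so after t trips out (and t−1 returns) at most 3t − (t−1) of the 10 are across; that first reaches 10 at t = 5, so at least 9 crossings are needed.
The plan below uses exactly 9 crossings, so it is optimal:
1. 2 prisoners → the upper station.  (the lower station: 6G 2P; the upper station: 0G 2P)
2. 1 prisoner ← the lower station.  (the lower station: 6G 3P; the upper station: 0G 1P)
3. 3 prisoners → the upper station.  (the lower station: 6G 0P; the upper station: 0G 4P)
4. 1 prisoner ← the lower station.  (the lower station: 6G 1P; the upper station: 0G 3P)
5. 3 guards → the upper station.  (the lower station: 3G 1P; the upper station: 3G 3P)
6. 1 prisoner ← the lower station.  (the lower station: 3G 2P; the upper station: 3G 2P)
7. 1 guard and 2 prisoners → the upper station.  (the lower station: 2G 0P; the upper station: 4G 4P)
8. 1 prisoner ← the lower station.  (the lower station: 2G 1P; the upper station: 4G 3P)
9. 2 guards and 1 prisoner → the upper station.  (the lower station: 0G 0P; the upper station: 6G 4P)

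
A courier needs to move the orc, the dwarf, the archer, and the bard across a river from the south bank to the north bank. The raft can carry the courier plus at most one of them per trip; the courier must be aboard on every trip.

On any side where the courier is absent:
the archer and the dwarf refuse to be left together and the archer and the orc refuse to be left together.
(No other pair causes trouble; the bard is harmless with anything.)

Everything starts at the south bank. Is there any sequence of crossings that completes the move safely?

Yes

1. Courier goes to the north bank with the archer.
2. Courier goes back to the south bank alone.
3. Courier goes to the north bank with the orc.
4. Courier goes back to the south bank with the archer.
5. Courier goes to the north bank with the dwarf.
6. Courier goes back to the south bank alone.
7. Courier goes to the north bank with the bard.
8. Courier goes back to the south bank alone.
9. Courier goes to the north bank with the archer.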